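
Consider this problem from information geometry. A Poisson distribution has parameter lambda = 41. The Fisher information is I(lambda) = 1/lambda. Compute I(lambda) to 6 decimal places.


Fisher information for Poisson: I(lambda) = 1/lambda.
lambda = 41.
I(lambda) = 1/41 = 0.024390

0.024390


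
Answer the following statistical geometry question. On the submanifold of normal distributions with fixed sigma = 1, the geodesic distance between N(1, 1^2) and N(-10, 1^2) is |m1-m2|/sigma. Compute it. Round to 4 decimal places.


On the fixed-variance normal subfamily, geodesic distance = |m1-m2|/sigma.
|1 - -10| = 11.
sigma = 1.
d = 11/1 = 11.0000

11.0000


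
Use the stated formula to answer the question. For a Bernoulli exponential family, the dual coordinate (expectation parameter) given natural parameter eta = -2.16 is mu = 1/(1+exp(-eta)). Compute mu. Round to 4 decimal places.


Dual coordinate (expectation parameter) for Bernoulli:
mu = 1/(1+exp(-eta)).
eta = -2.16.
exp(-eta) = exp(2.16) = 8.671138.
mu = 1/(1+8.671138) = 0.1034

0.1034


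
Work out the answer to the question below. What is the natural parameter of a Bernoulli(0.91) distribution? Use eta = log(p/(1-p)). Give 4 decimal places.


Natural parameter for Bernoulli: eta = log(p/(1-p)).
p = 0.91, 1-p = 0.09.
p/(1-p) = 10.111111.
eta = log(10.111111) = 2.3136

2.3136


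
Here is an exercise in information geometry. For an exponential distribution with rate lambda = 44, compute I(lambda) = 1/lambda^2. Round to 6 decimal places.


Fisher information for exponential: I(lambda) = 1/lambda^2.
lambda = 44, lambda^2 = 1936.
I = 1/1936 = 0.000517

0.000517


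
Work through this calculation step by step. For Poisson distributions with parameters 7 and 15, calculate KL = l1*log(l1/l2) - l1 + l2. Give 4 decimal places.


KL divergence for Poisson:
KL = l1*log(l1/l2) - l1 + l2.
l1 = 7, l2 = 15.
log(7/15) = -0.76214.
l1*log(l1/l2) = 7 * -0.76214 = -5.33498.
KL = -5.33498 - 7 + 15 = 2.6650

2.6650


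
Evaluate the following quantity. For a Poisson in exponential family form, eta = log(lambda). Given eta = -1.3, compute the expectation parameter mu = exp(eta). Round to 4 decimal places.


Expectation parameter for Poisson exponential family:
mu = exp(eta).
eta = -1.3.
mu = exp(-1.3) = 0.2725

0.2725


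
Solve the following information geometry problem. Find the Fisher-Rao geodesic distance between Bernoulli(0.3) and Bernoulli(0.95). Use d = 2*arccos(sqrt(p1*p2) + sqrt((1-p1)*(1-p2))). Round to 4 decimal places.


Geodesic distance on Bernoulli manifold:
d(p1,p2) = 2*arccos(sqrt(p1*p2) + sqrt((1-p1)*(1-p2))).
sqrt(p1*p2) = sqrt(0.3*0.95) = 0.533854.
sqrt((1-p1)*(1-p2)) = sqrt(0.7*0.05) = 0.187083.
arg = 0.533854 + 0.187083 = 0.720937.
d = 2*arccos(0.720937) = 1.5313

1.5313


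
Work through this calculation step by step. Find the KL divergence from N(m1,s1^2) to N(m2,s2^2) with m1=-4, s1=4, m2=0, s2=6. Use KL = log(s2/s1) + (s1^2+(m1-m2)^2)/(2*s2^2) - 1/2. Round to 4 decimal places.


KL divergence between normal distributions:
KL = log(s2/s1) + (s1^2 + (m1-m2)^2)/(2*s2^2) - 1/2.
log(6/4) = 0.405465.
(4^2 + (-4-0)^2)/(2*6^2) = (16 + 16)/72 = 0.444444.
KL = 0.405465 + 0.444444 - 0.5 = 0.3499

0.3499


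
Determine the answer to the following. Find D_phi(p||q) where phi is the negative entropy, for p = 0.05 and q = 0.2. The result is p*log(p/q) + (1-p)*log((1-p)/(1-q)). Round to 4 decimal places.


Bregman divergence with negative entropy generator:
D = p*log(p/q) + (1-p)*log((1-p)/(1-q)).
p = 0.05, q = 0.2.
p*log(p/q) = 0.05*log(0.05/0.2) = -0.069315.
(1-p)*log((1-p)/(1-q)) = 0.95*log(0.95/0.8) = 0.163258.
D = -0.069315 + 0.163258 = 0.0939

0.0939


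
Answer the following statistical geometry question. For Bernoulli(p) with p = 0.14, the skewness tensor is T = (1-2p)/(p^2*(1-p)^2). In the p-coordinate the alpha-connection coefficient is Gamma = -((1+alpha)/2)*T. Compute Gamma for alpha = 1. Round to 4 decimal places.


Skewness (Amari-Chentsov) tensor: T = (1-2p)/(p^2*(1-p)^2).
p = 0.14, 1-2p = 0.72, p^2 = 0.0196, (1-p)^2 = 0.7396.
T = 0.72/(0.0196 * 0.7396) = 49.668326.
In the p-coordinate, Gamma^(alpha) = Gamma^(0) - (alpha/2)*T with Gamma^(0) = (1/2)*g'(p) = -T/2,
so Gamma^(alpha) = -((1+alpha)/2)*T.
alpha = 1, -(1+alpha)/2 = -1.0.
Gamma = -1.0 * 49.668326 = -49.6683

-49.6683


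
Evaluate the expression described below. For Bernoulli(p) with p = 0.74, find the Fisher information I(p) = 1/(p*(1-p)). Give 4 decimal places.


For Bernoulli(p), Fisher information is I(p) = 1/(p*(1-p)).
p = 0.74, 1-p = 0.26.
p*(1-p) = 0.1924.
I(p) = 1/0.1924 = 5.1975

5.1975


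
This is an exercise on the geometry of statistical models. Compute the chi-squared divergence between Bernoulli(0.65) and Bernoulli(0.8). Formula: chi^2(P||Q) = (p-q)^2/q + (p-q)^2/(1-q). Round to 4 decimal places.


Chi-squared divergence between Bernoulli distributions:
chi^2 = (p-q)^2/q + (p-q)^2/(1-q).
p = 0.65, q = 0.8, p-q = -0.15.
(p-q)^2 = 0.0225.
term1 = 0.0225/0.8 = 0.028125.
term2 = 0.0225/0.2 = 0.1125.
chi^2 = 0.028125 + 0.1125 = 0.1406

0.1406


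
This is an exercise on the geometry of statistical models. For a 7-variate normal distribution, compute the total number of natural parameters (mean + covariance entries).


Exponential family dimension calculation:
For 7-dim MVN: mean has 7 params, covariance has 7*8/2 = 28 unique entries.
Total dim = 7 + 28 = 35.

35


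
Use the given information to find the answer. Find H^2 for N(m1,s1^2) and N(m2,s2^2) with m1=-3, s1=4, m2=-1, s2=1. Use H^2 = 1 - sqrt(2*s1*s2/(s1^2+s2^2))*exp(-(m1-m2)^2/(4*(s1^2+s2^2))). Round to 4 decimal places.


Squared Hellinger distance for Gaussians:
H^2 = 1 - sqrt(2*s1*s2/(s1^2+s2^2)) * exp(-(m1-m2)^2/(4*(s1^2+s2^2))).
s1^2 = 16, s2^2 = 1, s1^2+s2^2 = 17.
sqrt(2*4*1/(17)) = 0.685994.
(m1-m2)^2 = (-2)^2 = 4.
exp(-4/(4*17)) = exp(-0.058824) = 0.942873.
H^2 = 1 - 0.685994*0.942873 = 0.3532

0.3532


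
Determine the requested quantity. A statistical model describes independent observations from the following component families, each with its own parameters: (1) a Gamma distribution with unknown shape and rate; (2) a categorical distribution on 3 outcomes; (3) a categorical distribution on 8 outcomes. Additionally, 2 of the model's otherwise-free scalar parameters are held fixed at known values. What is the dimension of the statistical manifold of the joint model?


The dimension of a statistical manifold equals the number of free
(independent) real parameters of the model. For a product of independent
blocks the parameter counts add.
- Gamma (shape, rate): 2.
- categorical on 3 outcomes (probabilities sum to 1): 3-1 = 2.
- categorical on 8 outcomes (probabilities sum to 1): 8-1 = 7.
Total = 2 + 2 + 7 = 11.
2 parameter(s) fixed at known values: 11 - 2 = 9.
Dimension = 9

9


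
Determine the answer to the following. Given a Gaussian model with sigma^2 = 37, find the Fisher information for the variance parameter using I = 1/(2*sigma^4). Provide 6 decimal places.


Fisher information for variance: I(sigma^2) = 1/(2*sigma^4).
sigma^2 = 37, so sigma^4 = 1369.
I = 1/(2*1369) = 1/2738 = 0.000365

0.000365


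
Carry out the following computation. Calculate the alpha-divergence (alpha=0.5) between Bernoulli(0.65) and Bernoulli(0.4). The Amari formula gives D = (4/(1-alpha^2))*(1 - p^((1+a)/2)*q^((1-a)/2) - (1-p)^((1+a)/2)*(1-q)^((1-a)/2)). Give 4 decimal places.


Amari alpha-divergence:
D = (4/(1-alpha^2))*(1 - p^((1+a)/2)*q^((1-a)/2) - (1-p)^((1+a)/2)*(1-q)^((1-a)/2)).
alpha = 0.5, p = 0.65, q = 0.4.
e1 = (1+alpha)/2 = 0.75, e2 = (1-alpha)/2 = 0.25.
t1 = p^e1 * q^e2 = 0.65^0.75 * 0.4^0.25 = 0.575705.
t2 = (1-p)^e1 * (1-q)^e2 = 0.35^0.75 * 0.6^0.25 = 0.400487.
4/(1-alpha^2) = 5.333333.
D = 5.333333*(1 - 0.575705 - 0.400487) = 0.1270

0.1270


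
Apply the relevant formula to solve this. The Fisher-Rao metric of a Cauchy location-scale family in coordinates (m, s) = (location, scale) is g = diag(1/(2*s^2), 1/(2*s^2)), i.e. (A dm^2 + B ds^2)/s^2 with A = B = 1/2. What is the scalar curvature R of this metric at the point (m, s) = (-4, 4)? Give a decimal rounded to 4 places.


The metric has the form g = (A dm^2 + B ds^2)/s^2 with A = 1/2, B = 1/2.
Substitute u = sqrt(A/B)*m: g = B*(du^2 + ds^2)/s^2, i.e. B times the
Poincare upper half-plane metric, which has constant Gaussian curvature -1.
Scaling a 2D metric by a constant c divides the Gaussian curvature by c,
so K = -1/B = -1/(1/2) = -2.0000 everywhere (the point (m, s) = (-4, 4) is irrelevant:
the curvature is constant).
Scalar curvature in dimension 2: R = 2K = -2/(1/2) = -4.0000.

-4.0000


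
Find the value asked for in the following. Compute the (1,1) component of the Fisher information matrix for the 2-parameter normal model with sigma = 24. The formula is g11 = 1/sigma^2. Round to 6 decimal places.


For the 2-parameter normal family, the Fisher metric has:
  g11 = 1/sigma^2, g22 = 2/sigma^2.
sigma = 24, sigma^2 = 576.
g11 = 0.001736

0.001736


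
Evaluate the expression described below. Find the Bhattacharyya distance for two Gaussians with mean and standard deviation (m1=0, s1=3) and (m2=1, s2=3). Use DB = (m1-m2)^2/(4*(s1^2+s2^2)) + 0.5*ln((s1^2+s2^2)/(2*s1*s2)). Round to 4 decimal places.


Bhattacharyya distance between two Gaussians:
DB = (m1-m2)^2/(4*(s1^2+s2^2)) + (1/2)*ln((s1^2+s2^2)/(2*s1*s2)).
(m1-m2)^2 = (-1)^2 = 1.
s1^2+s2^2 = 9 + 9 = 18.
term1 = 1/72 = 0.013889.
term2 = 0.5*ln(18/18.0) = 0.0.
DB = 0.013889 + 0.0 = 0.0139

0.0139


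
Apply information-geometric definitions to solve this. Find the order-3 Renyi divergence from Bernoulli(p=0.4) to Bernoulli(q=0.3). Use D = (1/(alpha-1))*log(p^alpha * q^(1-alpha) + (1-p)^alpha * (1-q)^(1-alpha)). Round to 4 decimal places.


Renyi divergence of order alpha between Bernoulli distributions:
D = (1/(alpha-1))*log(p^alpha * q^(1-alpha) + (1-p)^alpha * (1-q)^(1-alpha)).
alpha = 3, p = 0.4, q = 0.3.
p^alpha * q^(1-alpha) = 0.4^3 * 0.3^-2 = 0.711111.
(1-p)^alpha * (1-q)^(1-alpha) = 0.6^3 * 0.7^-2 = 0.440816.
sum = 0.711111 + 0.440816 = 1.151927.
D = (1/2)*log(1.151927) = 0.0707

0.0707


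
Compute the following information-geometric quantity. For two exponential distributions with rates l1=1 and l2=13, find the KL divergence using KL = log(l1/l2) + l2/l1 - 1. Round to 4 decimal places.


KL divergence for exponential family:
KL = log(l1/l2) + l2/l1 - 1.
log(1/13) = -2.564949.
13/1 = 13.0.
KL = -2.564949 + 13.0 - 1 = 9.4351

9.4351


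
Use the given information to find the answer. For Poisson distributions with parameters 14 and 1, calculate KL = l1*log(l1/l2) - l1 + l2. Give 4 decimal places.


KL divergence for Poisson:
KL = l1*log(l1/l2) - l1 + l2.
l1 = 14, l2 = 1.
log(14/1) = 2.639057.
l1*log(l1/l2) = 14 * 2.639057 = 36.946803.
KL = 36.946803 - 14 + 1 = 23.9468

23.9468


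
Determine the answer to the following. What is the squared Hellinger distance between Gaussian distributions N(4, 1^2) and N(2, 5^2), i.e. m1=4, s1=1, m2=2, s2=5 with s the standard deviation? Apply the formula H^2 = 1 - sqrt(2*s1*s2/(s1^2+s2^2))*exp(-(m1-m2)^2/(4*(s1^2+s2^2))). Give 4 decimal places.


Squared Hellinger distance for Gaussians:
H^2 = 1 - sqrt(2*s1*s2/(s1^2+s2^2)) * exp(-(m1-m2)^2/(4*(s1^2+s2^2))).
s1^2 = 1, s2^2 = 25, s1^2+s2^2 = 26.
sqrt(2*1*5/(26)) = 0.620174.
(m1-m2)^2 = (2)^2 = 4.
exp(-4/(4*26)) = exp(-0.038462) = 0.962269.
H^2 = 1 - 0.620174*0.962269 = 0.4032

0.4032


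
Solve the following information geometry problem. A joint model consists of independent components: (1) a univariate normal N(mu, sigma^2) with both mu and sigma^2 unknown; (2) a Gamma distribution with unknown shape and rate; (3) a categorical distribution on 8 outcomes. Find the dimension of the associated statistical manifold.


The dimension of a statistical manifold equals the number of free
(independent) real parameters of the model. For a product of independent
blocks the parameter counts add.
- normal (mu, sigma^2): 2.
- Gamma (shape, rate): 2.
- categorical on 8 outcomes (probabilities sum to 1): 8-1 = 7.
Total = 2 + 2 + 7 = 11.
Dimension = 11

11


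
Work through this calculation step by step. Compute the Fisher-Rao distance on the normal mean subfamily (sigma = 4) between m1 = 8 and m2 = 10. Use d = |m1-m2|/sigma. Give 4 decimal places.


On the fixed-variance normal subfamily, geodesic distance = |m1-m2|/sigma.
|8 - 10| = 2.
sigma = 4.
d = 2/4 = 0.5000

0.5000


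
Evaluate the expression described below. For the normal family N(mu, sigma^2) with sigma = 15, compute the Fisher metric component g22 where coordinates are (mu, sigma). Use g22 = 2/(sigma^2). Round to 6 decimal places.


For the 2-parameter normal family, the Fisher metric has:
  g11 = 1/sigma^2, g22 = 2/sigma^2.
sigma = 15, sigma^2 = 225.
g22 = 0.008889

0.008889


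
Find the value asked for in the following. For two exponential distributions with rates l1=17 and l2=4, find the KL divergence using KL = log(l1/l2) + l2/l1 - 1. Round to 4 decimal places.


KL divergence for exponential family:
KL = log(l1/l2) + l2/l1 - 1.
log(17/4) = 1.446919.
4/17 = 0.235294.
KL = 1.446919 + 0.235294 - 1 = 0.6822

0.6822


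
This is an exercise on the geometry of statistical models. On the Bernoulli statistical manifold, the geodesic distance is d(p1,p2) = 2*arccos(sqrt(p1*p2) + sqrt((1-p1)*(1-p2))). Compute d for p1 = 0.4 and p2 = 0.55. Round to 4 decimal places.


Geodesic distance on Bernoulli manifold:
d(p1,p2) = 2*arccos(sqrt(p1*p2) + sqrt((1-p1)*(1-p2))).
sqrt(p1*p2) = sqrt(0.4*0.55) = 0.469042.
sqrt((1-p1)*(1-p2)) = sqrt(0.6*0.45) = 0.519615.
arg = 0.469042 + 0.519615 = 0.988657.
d = 2*arccos(0.988657) = 0.3015

0.3015


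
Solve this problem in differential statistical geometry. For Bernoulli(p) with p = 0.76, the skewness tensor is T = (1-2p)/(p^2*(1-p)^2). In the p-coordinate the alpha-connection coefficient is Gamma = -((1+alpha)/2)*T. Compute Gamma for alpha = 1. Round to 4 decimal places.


Skewness (Amari-Chentsov) tensor: T = (1-2p)/(p^2*(1-p)^2).
p = 0.76, 1-2p = -0.52, p^2 = 0.5776, (1-p)^2 = 0.0576.
T = -0.52/(0.5776 * 0.0576) = -15.629809.
In the p-coordinate, Gamma^(alpha) = Gamma^(0) - (alpha/2)*T with Gamma^(0) = (1/2)*g'(p) = -T/2,
so Gamma^(alpha) = -((1+alpha)/2)*T.
alpha = 1, -(1+alpha)/2 = -1.0.
Gamma = -1.0 * -15.629809 = 15.6298

15.6298


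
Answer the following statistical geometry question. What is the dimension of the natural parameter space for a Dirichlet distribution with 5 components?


Exponential family dimension calculation:
Dirichlet with 5 components has 5 natural parameters.

5


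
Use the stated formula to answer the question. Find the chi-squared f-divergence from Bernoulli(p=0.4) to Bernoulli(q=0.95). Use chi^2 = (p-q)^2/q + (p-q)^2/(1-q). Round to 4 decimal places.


Chi-squared divergence between Bernoulli distributions:
chi^2 = (p-q)^2/q + (p-q)^2/(1-q).
p = 0.4, q = 0.95, p-q = -0.55.
(p-q)^2 = 0.3025.
term1 = 0.3025/0.95 = 0.318421.
term2 = 0.3025/0.05 = 6.05.
chi^2 = 0.318421 + 6.05 = 6.3684

6.3684


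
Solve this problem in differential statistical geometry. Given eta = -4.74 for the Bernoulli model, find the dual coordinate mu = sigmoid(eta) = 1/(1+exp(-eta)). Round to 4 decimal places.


Dual coordinate (expectation parameter) for Bernoulli:
mu = 1/(1+exp(-eta)).
eta = -4.74.
exp(-eta) = exp(4.74) = 114.434202.
mu = 1/(1+114.434202) = 0.0087

0.0087


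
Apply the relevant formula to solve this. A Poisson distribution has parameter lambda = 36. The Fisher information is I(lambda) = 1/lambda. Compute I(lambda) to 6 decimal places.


Fisher information for Poisson: I(lambda) = 1/lambda.
lambda = 36.
I(lambda) = 1/36 = 0.027778

0.027778


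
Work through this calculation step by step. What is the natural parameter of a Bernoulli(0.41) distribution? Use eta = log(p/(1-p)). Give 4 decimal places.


Natural parameter for Bernoulli: eta = log(p/(1-p)).
p = 0.41, 1-p = 0.59.
p/(1-p) = 0.694915.
eta = log(0.694915) = -0.3640

-0.3640


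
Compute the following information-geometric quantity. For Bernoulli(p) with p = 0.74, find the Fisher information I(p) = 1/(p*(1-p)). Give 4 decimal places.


For Bernoulli(p), Fisher information is I(p) = 1/(p*(1-p)).
p = 0.74, 1-p = 0.26.
p*(1-p) = 0.1924.
I(p) = 1/0.1924 = 5.1975

5.1975


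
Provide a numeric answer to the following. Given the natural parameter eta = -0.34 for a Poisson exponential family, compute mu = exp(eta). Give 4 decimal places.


Expectation parameter for Poisson exponential family:
mu = exp(eta).
eta = -0.34.
mu = exp(-0.34) = 0.7118

0.7118


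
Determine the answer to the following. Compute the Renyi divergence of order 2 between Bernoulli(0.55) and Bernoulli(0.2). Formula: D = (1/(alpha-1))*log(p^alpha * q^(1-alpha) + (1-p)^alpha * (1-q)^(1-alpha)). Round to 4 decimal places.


Renyi divergence of order alpha between Bernoulli distributions:
D = (1/(alpha-1))*log(p^alpha * q^(1-alpha) + (1-p)^alpha * (1-q)^(1-alpha)).
alpha = 2, p = 0.55, q = 0.2.
p^alpha * q^(1-alpha) = 0.55^2 * 0.2^-1 = 1.5125.
(1-p)^alpha * (1-q)^(1-alpha) = 0.45^2 * 0.8^-1 = 0.253125.
sum = 1.5125 + 0.253125 = 1.765625.
D = (1/1)*log(1.765625) = 0.5685

0.5685


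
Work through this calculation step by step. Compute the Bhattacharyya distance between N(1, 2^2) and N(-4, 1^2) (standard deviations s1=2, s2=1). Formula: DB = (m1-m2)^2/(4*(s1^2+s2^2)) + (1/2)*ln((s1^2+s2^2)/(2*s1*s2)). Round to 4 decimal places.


Bhattacharyya distance between two Gaussians:
DB = (m1-m2)^2/(4*(s1^2+s2^2)) + (1/2)*ln((s1^2+s2^2)/(2*s1*s2)).
(m1-m2)^2 = (5)^2 = 25.
s1^2+s2^2 = 4 + 1 = 5.
term1 = 25/20 = 1.25.
term2 = 0.5*ln(5/4.0) = 0.111572.
DB = 1.25 + 0.111572 = 1.3616

1.3616


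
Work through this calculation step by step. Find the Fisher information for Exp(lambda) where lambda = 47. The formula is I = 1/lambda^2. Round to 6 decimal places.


Fisher information for exponential: I(lambda) = 1/lambda^2.
lambda = 47, lambda^2 = 2209.
I = 1/2209 = 0.000453

0.000453


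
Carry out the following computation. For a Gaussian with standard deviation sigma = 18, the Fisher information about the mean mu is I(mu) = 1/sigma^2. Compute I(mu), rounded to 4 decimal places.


The Fisher information for the mean of a normal distribution is I(mu) = 1/sigma^2.
sigma = 18, so sigma^2 = 324.
I(mu) = 1/324 = 0.0031

0.0031


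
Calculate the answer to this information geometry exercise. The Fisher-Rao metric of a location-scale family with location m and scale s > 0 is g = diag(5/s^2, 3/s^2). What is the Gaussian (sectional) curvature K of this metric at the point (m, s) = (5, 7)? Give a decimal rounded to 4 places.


The metric has the form g = (A dm^2 + B ds^2)/s^2 with A = 5, B = 3.
Substitute u = sqrt(A/B)*m: g = B*(du^2 + ds^2)/s^2, i.e. B times the
Poincare upper half-plane metric, which has constant Gaussian curvature -1.
Scaling a 2D metric by a constant c divides the Gaussian curvature by c,
so K = -1/B = -1/(3) = -0.3333 everywhere (the point (m, s) = (5, 7) is irrelevant:
the curvature is constant).
The requested Gaussian curvature is K = -0.3333.

-0.3333


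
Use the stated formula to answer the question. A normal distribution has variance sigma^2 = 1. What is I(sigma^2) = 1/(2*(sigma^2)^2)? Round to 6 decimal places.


Fisher information for variance: I(sigma^2) = 1/(2*sigma^4).
sigma^2 = 1, so sigma^4 = 1.
I = 1/(2*1) = 1/2 = 0.500000

0.500000


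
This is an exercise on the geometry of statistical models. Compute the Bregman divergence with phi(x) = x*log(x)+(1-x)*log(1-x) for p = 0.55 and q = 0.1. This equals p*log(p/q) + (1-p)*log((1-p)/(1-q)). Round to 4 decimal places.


Bregman divergence with negative entropy generator:
D = p*log(p/q) + (1-p)*log((1-p)/(1-q)).
p = 0.55, q = 0.1.
p*log(p/q) = 0.55*log(0.55/0.1) = 0.937611.
(1-p)*log((1-p)/(1-q)) = 0.45*log(0.45/0.9) = -0.311916.
D = 0.937611 + -0.311916 = 0.6257

0.6257


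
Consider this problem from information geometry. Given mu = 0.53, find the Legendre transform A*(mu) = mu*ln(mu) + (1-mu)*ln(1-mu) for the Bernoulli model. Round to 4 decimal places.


Legendre transform for Bernoulli:
A*(mu) = mu*log(mu) + (1-mu)*log(1-mu).
mu = 0.53, 1-mu = 0.47.
mu*log(mu) = 0.53*log(0.53) = -0.336485.
(1-mu)*log(1-mu) = 0.47*log(0.47) = -0.354861.
A* = -0.336485 + -0.354861 = -0.6913

-0.6913


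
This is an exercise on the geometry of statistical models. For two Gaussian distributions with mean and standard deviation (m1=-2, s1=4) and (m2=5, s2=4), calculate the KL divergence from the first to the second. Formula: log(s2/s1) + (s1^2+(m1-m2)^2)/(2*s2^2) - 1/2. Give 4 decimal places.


KL divergence between normal distributions:
KL = log(s2/s1) + (s1^2 + (m1-m2)^2)/(2*s2^2) - 1/2.
log(4/4) = 0.0.
(4^2 + (-2-5)^2)/(2*4^2) = (16 + 49)/32 = 2.03125.
KL = 0.0 + 2.03125 - 0.5 = 1.5313

1.5313


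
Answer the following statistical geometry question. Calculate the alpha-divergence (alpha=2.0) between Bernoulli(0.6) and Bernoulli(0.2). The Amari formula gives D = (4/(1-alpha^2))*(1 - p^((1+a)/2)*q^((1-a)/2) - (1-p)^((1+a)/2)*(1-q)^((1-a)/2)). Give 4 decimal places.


Amari alpha-divergence:
D = (4/(1-alpha^2))*(1 - p^((1+a)/2)*q^((1-a)/2) - (1-p)^((1+a)/2)*(1-q)^((1-a)/2)).
alpha = 2.0, p = 0.6, q = 0.2.
e1 = (1+alpha)/2 = 1.5, e2 = (1-alpha)/2 = -0.5.
t1 = p^e1 * q^e2 = 0.6^1.5 * 0.2^-0.5 = 1.03923.
t2 = (1-p)^e1 * (1-q)^e2 = 0.4^1.5 * 0.8^-0.5 = 0.282843.
4/(1-alpha^2) = -1.333333.
D = -1.333333*(1 - 1.03923 - 0.282843) = 0.4294

0.4294


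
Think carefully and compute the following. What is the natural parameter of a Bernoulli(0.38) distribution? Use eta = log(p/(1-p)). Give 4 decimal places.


Natural parameter for Bernoulli: eta = log(p/(1-p)).
p = 0.38, 1-p = 0.62.
p/(1-p) = 0.612903.
eta = log(0.612903) = -0.4895

-0.4895


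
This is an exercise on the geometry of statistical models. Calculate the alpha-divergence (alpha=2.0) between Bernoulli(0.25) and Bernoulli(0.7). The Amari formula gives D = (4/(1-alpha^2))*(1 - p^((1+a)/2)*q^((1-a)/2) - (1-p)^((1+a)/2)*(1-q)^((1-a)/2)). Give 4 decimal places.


Amari alpha-divergence:
D = (4/(1-alpha^2))*(1 - p^((1+a)/2)*q^((1-a)/2) - (1-p)^((1+a)/2)*(1-q)^((1-a)/2)).
alpha = 2.0, p = 0.25, q = 0.7.
e1 = (1+alpha)/2 = 1.5, e2 = (1-alpha)/2 = -0.5.
t1 = p^e1 * q^e2 = 0.25^1.5 * 0.7^-0.5 = 0.149404.
t2 = (1-p)^e1 * (1-q)^e2 = 0.75^1.5 * 0.3^-0.5 = 1.185854.
4/(1-alpha^2) = -1.333333.
D = -1.333333*(1 - 0.149404 - 1.185854) = 0.4470

0.4470


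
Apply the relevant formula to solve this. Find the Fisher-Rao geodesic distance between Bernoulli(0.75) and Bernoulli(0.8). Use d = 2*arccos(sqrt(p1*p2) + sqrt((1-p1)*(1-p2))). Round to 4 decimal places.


Geodesic distance on Bernoulli manifold:
d(p1,p2) = 2*arccos(sqrt(p1*p2) + sqrt((1-p1)*(1-p2))).
sqrt(p1*p2) = sqrt(0.75*0.8) = 0.774597.
sqrt((1-p1)*(1-p2)) = sqrt(0.25*0.2) = 0.223607.
arg = 0.774597 + 0.223607 = 0.998203.
d = 2*arccos(0.998203) = 0.1199

0.1199


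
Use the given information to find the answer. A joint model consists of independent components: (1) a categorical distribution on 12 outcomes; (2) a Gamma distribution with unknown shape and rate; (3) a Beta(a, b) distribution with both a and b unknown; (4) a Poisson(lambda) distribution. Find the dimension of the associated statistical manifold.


The dimension of a statistical manifold equals the number of free
(independent) real parameters of the model. For a product of independent
blocks the parameter counts add.
- categorical on 12 outcomes (probabilities sum to 1): 12-1 = 11.
- Gamma (shape, rate): 2.
- Beta (a, b): 2.
- Poisson (lambda): 1.
Total = 11 + 2 + 2 + 1 = 16.
Dimension = 16

16


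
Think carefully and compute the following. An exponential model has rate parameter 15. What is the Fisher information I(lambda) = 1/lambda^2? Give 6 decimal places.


Fisher information for exponential: I(lambda) = 1/lambda^2.
lambda = 15, lambda^2 = 225.
I = 1/225 = 0.004444

0.004444


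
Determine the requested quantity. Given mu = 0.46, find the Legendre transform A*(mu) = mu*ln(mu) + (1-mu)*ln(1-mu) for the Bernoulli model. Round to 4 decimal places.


Legendre transform for Bernoulli:
A*(mu) = mu*log(mu) + (1-mu)*log(1-mu).
mu = 0.46, 1-mu = 0.54.
mu*log(mu) = 0.46*log(0.46) = -0.357203.
(1-mu)*log(1-mu) = 0.54*log(0.54) = -0.332741.
A* = -0.357203 + -0.332741 = -0.6899

-0.6899


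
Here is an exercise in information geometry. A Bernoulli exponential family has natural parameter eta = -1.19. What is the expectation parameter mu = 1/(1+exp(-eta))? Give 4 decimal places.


Dual coordinate (expectation parameter) for Bernoulli:
mu = 1/(1+exp(-eta)).
eta = -1.19.
exp(-eta) = exp(1.19) = 3.287081.
mu = 1/(1+3.287081) = 0.2333

0.2333


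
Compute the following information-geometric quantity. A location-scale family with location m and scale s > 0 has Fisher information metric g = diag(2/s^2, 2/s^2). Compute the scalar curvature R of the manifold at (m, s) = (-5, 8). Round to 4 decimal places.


The metric has the form g = (A dm^2 + B ds^2)/s^2 with A = 2, B = 2.
Substitute u = sqrt(A/B)*m: g = B*(du^2 + ds^2)/s^2, i.e. B times the
Poincare upper half-plane metric, which has constant Gaussian curvature -1.
Scaling a 2D metric by a constant c divides the Gaussian curvature by c,
so K = -1/B = -1/(2) = -0.5000 everywhere (the point (m, s) = (-5, 8) is irrelevant:
the curvature is constant).
Scalar curvature in dimension 2: R = 2K = -2/(2) = -1.0000.

-1.0000


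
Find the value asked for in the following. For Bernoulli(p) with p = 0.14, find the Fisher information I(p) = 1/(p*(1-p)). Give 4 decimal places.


For Bernoulli(p), Fisher information is I(p) = 1/(p*(1-p)).
p = 0.14, 1-p = 0.86.
p*(1-p) = 0.1204.
I(p) = 1/0.1204 = 8.3056

8.3056


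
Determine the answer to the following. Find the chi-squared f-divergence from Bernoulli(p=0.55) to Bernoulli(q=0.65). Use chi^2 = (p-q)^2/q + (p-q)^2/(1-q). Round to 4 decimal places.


Chi-squared divergence between Bernoulli distributions:
chi^2 = (p-q)^2/q + (p-q)^2/(1-q).
p = 0.55, q = 0.65, p-q = -0.1.
(p-q)^2 = 0.01.
term1 = 0.01/0.65 = 0.015385.
term2 = 0.01/0.35 = 0.028571.
chi^2 = 0.015385 + 0.028571 = 0.0440

0.0440


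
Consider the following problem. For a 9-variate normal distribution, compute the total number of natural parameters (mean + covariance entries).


Exponential family dimension calculation:
For 9-dim MVN: mean has 9 params, covariance has 9*10/2 = 45 unique entries.
Total dim = 9 + 45 = 54.

54


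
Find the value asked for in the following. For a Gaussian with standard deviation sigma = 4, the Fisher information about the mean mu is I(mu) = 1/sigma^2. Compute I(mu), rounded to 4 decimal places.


The Fisher information for the mean of a normal distribution is I(mu) = 1/sigma^2.
sigma = 4, so sigma^2 = 16.
I(mu) = 1/16 = 0.0625

0.0625


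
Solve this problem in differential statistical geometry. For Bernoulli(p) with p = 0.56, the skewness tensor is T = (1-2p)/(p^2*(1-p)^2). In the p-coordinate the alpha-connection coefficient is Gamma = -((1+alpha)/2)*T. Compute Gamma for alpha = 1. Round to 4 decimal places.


Skewness (Amari-Chentsov) tensor: T = (1-2p)/(p^2*(1-p)^2).
p = 0.56, 1-2p = -0.12, p^2 = 0.3136, (1-p)^2 = 0.1936.
T = -0.12/(0.3136 * 0.1936) = -1.976514.
In the p-coordinate, Gamma^(alpha) = Gamma^(0) - (alpha/2)*T with Gamma^(0) = (1/2)*g'(p) = -T/2,
so Gamma^(alpha) = -((1+alpha)/2)*T.
alpha = 1, -(1+alpha)/2 = -1.0.
Gamma = -1.0 * -1.976514 = 1.9765

1.9765


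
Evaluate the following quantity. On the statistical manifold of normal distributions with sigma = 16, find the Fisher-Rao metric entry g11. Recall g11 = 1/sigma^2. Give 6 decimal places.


For the 2-parameter normal family, the Fisher metric has:
  g11 = 1/sigma^2, g22 = 2/sigma^2.
sigma = 16, sigma^2 = 256.
g11 = 0.003906

0.003906


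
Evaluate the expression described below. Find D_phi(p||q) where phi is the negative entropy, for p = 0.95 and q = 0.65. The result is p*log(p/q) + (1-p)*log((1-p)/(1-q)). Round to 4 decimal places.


Bregman divergence with negative entropy generator:
D = p*log(p/q) + (1-p)*log((1-p)/(1-q)).
p = 0.95, q = 0.65.
p*log(p/q) = 0.95*log(0.95/0.65) = 0.360515.
(1-p)*log((1-p)/(1-q)) = 0.05*log(0.05/0.35) = -0.097296.
D = 0.360515 + -0.097296 = 0.2632

0.2632


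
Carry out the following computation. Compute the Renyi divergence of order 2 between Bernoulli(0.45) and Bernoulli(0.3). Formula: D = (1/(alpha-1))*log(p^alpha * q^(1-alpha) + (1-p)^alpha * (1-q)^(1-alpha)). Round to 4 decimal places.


Renyi divergence of order alpha between Bernoulli distributions:
D = (1/(alpha-1))*log(p^alpha * q^(1-alpha) + (1-p)^alpha * (1-q)^(1-alpha)).
alpha = 2, p = 0.45, q = 0.3.
p^alpha * q^(1-alpha) = 0.45^2 * 0.3^-1 = 0.675.
(1-p)^alpha * (1-q)^(1-alpha) = 0.55^2 * 0.7^-1 = 0.432143.
sum = 0.675 + 0.432143 = 1.107143.
D = (1/1)*log(1.107143) = 0.1018

0.1018


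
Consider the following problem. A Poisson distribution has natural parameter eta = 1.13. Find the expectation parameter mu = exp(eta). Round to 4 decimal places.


Expectation parameter for Poisson exponential family:
mu = exp(eta).
eta = 1.13.
mu = exp(1.13) = 3.0957

3.0957


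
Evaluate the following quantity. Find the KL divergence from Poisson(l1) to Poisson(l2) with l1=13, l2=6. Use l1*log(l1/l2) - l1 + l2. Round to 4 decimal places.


KL divergence for Poisson:
KL = l1*log(l1/l2) - l1 + l2.
l1 = 13, l2 = 6.
log(13/6) = 0.77319.
l1*log(l1/l2) = 13 * 0.77319 = 10.051469.
KL = 10.051469 - 13 + 6 = 3.0515

3.0515


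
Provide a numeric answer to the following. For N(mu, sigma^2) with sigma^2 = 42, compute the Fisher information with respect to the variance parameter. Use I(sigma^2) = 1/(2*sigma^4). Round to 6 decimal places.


Fisher information for variance: I(sigma^2) = 1/(2*sigma^4).
sigma^2 = 42, so sigma^4 = 1764.
I = 1/(2*1764) = 1/3528 = 0.000283

0.000283


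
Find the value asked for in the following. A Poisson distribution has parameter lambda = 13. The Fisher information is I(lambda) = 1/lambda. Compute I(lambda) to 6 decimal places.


Fisher information for Poisson: I(lambda) = 1/lambda.
lambda = 13.
I(lambda) = 1/13 = 0.076923

0.076923


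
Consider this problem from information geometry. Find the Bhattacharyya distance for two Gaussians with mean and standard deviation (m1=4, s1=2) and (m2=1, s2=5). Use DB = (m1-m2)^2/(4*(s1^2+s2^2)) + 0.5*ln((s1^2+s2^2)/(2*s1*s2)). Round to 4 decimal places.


Bhattacharyya distance between two Gaussians:
DB = (m1-m2)^2/(4*(s1^2+s2^2)) + (1/2)*ln((s1^2+s2^2)/(2*s1*s2)).
(m1-m2)^2 = (3)^2 = 9.
s1^2+s2^2 = 4 + 25 = 29.
term1 = 9/116 = 0.077586.
term2 = 0.5*ln(29/20.0) = 0.185782.
DB = 0.077586 + 0.185782 = 0.2634

0.2634


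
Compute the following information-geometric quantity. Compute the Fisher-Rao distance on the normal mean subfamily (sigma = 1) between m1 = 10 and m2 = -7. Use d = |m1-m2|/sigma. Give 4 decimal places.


On the fixed-variance normal subfamily, geodesic distance = |m1-m2|/sigma.
|10 - -7| = 17.
sigma = 1.
d = 17/1 = 17.0000

17.0000


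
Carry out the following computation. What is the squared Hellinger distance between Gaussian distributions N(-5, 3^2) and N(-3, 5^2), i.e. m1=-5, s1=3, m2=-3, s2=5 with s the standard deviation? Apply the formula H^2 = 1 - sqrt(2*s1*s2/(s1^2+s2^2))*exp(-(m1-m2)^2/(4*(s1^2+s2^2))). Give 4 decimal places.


Squared Hellinger distance for Gaussians:
H^2 = 1 - sqrt(2*s1*s2/(s1^2+s2^2)) * exp(-(m1-m2)^2/(4*(s1^2+s2^2))).
s1^2 = 9, s2^2 = 25, s1^2+s2^2 = 34.
sqrt(2*3*5/(34)) = 0.939336.
(m1-m2)^2 = (-2)^2 = 4.
exp(-4/(4*34)) = exp(-0.029412) = 0.971017.
H^2 = 1 - 0.939336*0.971017 = 0.0879

0.0879


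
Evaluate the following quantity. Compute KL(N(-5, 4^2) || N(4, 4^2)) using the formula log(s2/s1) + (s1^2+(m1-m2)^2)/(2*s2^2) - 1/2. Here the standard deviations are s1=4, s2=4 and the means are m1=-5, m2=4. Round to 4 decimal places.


KL divergence between normal distributions:
KL = log(s2/s1) + (s1^2 + (m1-m2)^2)/(2*s2^2) - 1/2.
log(4/4) = 0.0.
(4^2 + (-5-4)^2)/(2*4^2) = (16 + 81)/32 = 3.03125.
KL = 0.0 + 3.03125 - 0.5 = 2.5313

2.5313


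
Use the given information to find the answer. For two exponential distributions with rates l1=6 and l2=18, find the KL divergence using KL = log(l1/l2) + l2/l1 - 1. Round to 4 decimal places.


KL divergence for exponential family:
KL = log(l1/l2) + l2/l1 - 1.
log(6/18) = -1.098612.
18/6 = 3.0.
KL = -1.098612 + 3.0 - 1 = 0.9014

0.9014


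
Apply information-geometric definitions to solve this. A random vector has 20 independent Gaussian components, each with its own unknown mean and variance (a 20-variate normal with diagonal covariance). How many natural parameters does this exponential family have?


Exponential family dimension calculation:
Each univariate normal has two natural parameters (mu/sigma^2 and -1/(2 sigma^2)).
With 20 independent components, dim = 2 * 20 = 40.

40


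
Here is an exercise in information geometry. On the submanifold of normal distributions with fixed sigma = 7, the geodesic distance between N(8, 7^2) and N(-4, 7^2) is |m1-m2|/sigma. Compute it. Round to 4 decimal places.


On the fixed-variance normal subfamily, geodesic distance = |m1-m2|/sigma.
|8 - -4| = 12.
sigma = 7.
d = 12/7 = 1.7143

1.7143


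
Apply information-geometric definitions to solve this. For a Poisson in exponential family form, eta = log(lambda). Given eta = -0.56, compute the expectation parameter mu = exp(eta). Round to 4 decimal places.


Expectation parameter for Poisson exponential family:
mu = exp(eta).
eta = -0.56.
mu = exp(-0.56) = 0.5712

0.5712


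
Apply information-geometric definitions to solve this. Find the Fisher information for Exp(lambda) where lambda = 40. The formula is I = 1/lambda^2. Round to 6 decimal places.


Fisher information for exponential: I(lambda) = 1/lambda^2.
lambda = 40, lambda^2 = 1600.
I = 1/1600 = 0.000625

0.000625


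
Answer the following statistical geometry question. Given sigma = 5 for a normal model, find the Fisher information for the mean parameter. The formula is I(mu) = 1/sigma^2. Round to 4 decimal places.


The Fisher information for the mean of a normal distribution is I(mu) = 1/sigma^2.
sigma = 5, so sigma^2 = 25.
I(mu) = 1/25 = 0.0400

0.0400


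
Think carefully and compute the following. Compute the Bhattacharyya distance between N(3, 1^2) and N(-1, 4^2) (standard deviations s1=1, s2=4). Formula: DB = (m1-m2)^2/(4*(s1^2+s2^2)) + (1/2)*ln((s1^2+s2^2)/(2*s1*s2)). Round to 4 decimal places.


Bhattacharyya distance between two Gaussians:
DB = (m1-m2)^2/(4*(s1^2+s2^2)) + (1/2)*ln((s1^2+s2^2)/(2*s1*s2)).
(m1-m2)^2 = (4)^2 = 16.
s1^2+s2^2 = 1 + 16 = 17.
term1 = 16/68 = 0.235294.
term2 = 0.5*ln(17/8.0) = 0.376886.
DB = 0.235294 + 0.376886 = 0.6122

0.6122


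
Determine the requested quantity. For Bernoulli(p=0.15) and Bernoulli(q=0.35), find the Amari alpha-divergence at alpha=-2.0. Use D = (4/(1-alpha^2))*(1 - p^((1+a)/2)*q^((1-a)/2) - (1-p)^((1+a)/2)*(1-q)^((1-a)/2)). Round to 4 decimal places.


Amari alpha-divergence:
D = (4/(1-alpha^2))*(1 - p^((1+a)/2)*q^((1-a)/2) - (1-p)^((1+a)/2)*(1-q)^((1-a)/2)).
alpha = -2.0, p = 0.15, q = 0.35.
e1 = (1+alpha)/2 = -0.5, e2 = (1-alpha)/2 = 1.5.
t1 = p^e1 * q^e2 = 0.15^-0.5 * 0.35^1.5 = 0.534634.
t2 = (1-p)^e1 * (1-q)^e2 = 0.85^-0.5 * 0.65^1.5 = 0.568409.
4/(1-alpha^2) = -1.333333.
D = -1.333333*(1 - 0.534634 - 0.568409) = 0.1374

0.1374


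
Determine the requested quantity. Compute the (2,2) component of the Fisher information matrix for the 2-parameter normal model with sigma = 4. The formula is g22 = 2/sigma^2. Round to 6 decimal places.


For the 2-parameter normal family, the Fisher metric has:
  g11 = 1/sigma^2, g22 = 2/sigma^2.
sigma = 4, sigma^2 = 16.
g22 = 0.125000

0.125000


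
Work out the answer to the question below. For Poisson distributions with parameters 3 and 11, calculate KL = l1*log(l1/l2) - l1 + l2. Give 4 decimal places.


KL divergence for Poisson:
KL = l1*log(l1/l2) - l1 + l2.
l1 = 3, l2 = 11.
log(3/11) = -1.299283.
l1*log(l1/l2) = 3 * -1.299283 = -3.897849.
KL = -3.897849 - 3 + 11 = 4.1022

4.1022


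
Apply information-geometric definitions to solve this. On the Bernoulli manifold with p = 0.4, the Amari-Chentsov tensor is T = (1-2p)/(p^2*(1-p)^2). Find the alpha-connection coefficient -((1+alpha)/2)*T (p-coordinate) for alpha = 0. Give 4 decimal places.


Skewness (Amari-Chentsov) tensor: T = (1-2p)/(p^2*(1-p)^2).
p = 0.4, 1-2p = 0.2, p^2 = 0.16, (1-p)^2 = 0.36.
T = 0.2/(0.16 * 0.36) = 3.472222.
In the p-coordinate, Gamma^(alpha) = Gamma^(0) - (alpha/2)*T with Gamma^(0) = (1/2)*g'(p) = -T/2,
so Gamma^(alpha) = -((1+alpha)/2)*T.
alpha = 0, -(1+alpha)/2 = -0.5.
Gamma = -0.5 * 3.472222 = -1.7361

-1.7361


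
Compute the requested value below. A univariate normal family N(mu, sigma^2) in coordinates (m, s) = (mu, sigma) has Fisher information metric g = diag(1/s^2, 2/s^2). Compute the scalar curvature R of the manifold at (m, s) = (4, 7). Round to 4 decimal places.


The metric has the form g = (A dm^2 + B ds^2)/s^2 with A = 1, B = 2.
Substitute u = sqrt(A/B)*m: g = B*(du^2 + ds^2)/s^2, i.e. B times the
Poincare upper half-plane metric, which has constant Gaussian curvature -1.
Scaling a 2D metric by a constant c divides the Gaussian curvature by c,
so K = -1/B = -1/(2) = -0.5000 everywhere (the point (m, s) = (4, 7) is irrelevant:
the curvature is constant).
Scalar curvature in dimension 2: R = 2K = -2/(2) = -1.0000.

-1.0000


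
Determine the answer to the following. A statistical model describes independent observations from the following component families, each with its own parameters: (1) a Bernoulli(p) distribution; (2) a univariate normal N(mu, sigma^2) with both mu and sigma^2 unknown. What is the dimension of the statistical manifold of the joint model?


The dimension of a statistical manifold equals the number of free
(independent) real parameters of the model. For a product of independent
blocks the parameter counts add.
- Bernoulli (p): 1.
- normal (mu, sigma^2): 2.
Total = 1 + 2 = 3.
Dimension = 3

3


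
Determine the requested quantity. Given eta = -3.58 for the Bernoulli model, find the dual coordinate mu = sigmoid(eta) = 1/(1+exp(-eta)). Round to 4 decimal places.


Dual coordinate (expectation parameter) for Bernoulli:
mu = 1/(1+exp(-eta)).
eta = -3.58.
exp(-eta) = exp(3.58) = 35.873541.
mu = 1/(1+35.873541) = 0.0271

0.0271


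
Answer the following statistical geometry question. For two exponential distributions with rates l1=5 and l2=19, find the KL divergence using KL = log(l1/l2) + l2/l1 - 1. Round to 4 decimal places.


KL divergence for exponential family:
KL = log(l1/l2) + l2/l1 - 1.
log(5/19) = -1.335001.
19/5 = 3.8.
KL = -1.335001 + 3.8 - 1 = 1.4650

1.4650


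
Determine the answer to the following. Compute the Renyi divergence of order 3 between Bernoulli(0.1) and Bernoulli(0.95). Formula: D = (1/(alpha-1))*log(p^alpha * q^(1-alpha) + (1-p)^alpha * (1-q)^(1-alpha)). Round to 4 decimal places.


Renyi divergence of order alpha between Bernoulli distributions:
D = (1/(alpha-1))*log(p^alpha * q^(1-alpha) + (1-p)^alpha * (1-q)^(1-alpha)).
alpha = 3, p = 0.1, q = 0.95.
p^alpha * q^(1-alpha) = 0.1^3 * 0.95^-2 = 0.001108.
(1-p)^alpha * (1-q)^(1-alpha) = 0.9^3 * 0.05^-2 = 291.6.
sum = 0.001108 + 291.6 = 291.601108.
D = (1/2)*log(291.601108) = 2.8377

2.8377


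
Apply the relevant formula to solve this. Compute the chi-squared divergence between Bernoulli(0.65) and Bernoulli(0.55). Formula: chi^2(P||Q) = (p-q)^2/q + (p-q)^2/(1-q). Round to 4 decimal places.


Chi-squared divergence between Bernoulli distributions:
chi^2 = (p-q)^2/q + (p-q)^2/(1-q).
p = 0.65, q = 0.55, p-q = 0.1.
(p-q)^2 = 0.01.
term1 = 0.01/0.55 = 0.018182.
term2 = 0.01/0.45 = 0.022222.
chi^2 = 0.018182 + 0.022222 = 0.0404

0.0404


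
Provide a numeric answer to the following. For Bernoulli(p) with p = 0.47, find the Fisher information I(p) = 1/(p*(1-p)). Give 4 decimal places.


For Bernoulli(p), Fisher information is I(p) = 1/(p*(1-p)).
p = 0.47, 1-p = 0.53.
p*(1-p) = 0.2491.
I(p) = 1/0.2491 = 4.0145

4.0145
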